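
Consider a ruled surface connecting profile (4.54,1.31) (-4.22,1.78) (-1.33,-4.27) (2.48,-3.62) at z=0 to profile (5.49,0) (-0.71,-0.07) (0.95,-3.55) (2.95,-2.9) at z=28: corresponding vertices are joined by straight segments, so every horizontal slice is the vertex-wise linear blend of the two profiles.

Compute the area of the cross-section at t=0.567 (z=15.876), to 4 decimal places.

Area at t=0.567: 21.1055

Cross-section at t=0.567: each vertex is (1-t)·p0[i] + t·p1[i].
  v1: (1-0.567)·(4.54,1.31) + 0.567·(5.49,0) = (5.0786,0.5672)
  v2: (1-0.567)·(-4.22,1.78) + 0.567·(-0.71,-0.07) = (-2.2298,0.7311)
  v3: (1-0.567)·(-1.33,-4.27) + 0.567·(0.95,-3.55) = (-0.0372,-3.8618)
  v4: (1-0.567)·(2.48,-3.62) + 0.567·(2.95,-2.9) = (2.7465,-3.2118)
Shoelace sum Σ(x_i·y_{i+1} − x_{i+1}·y_i):
  i=1: 5.0786·0.7311 − -2.2298·0.5672 = +4.9776 (running +4.9776)
  i=2: -2.2298·-3.8618 − -0.0372·0.7311 = +8.6383 (running +13.6159)
  i=3: -0.0372·-3.2118 − 2.7465·-3.8618 = +10.7259 (running +24.3418)
  i=4: 2.7465·0.5672 − 5.0786·-3.2118 = +17.8693 (running +42.2111)
Area = |Σ|/2 = |42.2111|/2 = 21.1055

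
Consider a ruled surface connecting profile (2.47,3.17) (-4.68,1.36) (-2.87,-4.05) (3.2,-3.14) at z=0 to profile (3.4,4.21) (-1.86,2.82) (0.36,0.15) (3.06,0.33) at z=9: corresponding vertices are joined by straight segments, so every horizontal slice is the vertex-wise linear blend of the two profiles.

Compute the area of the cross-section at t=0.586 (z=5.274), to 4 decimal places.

Area at t=0.586: 23.1264

Cross-section at t=0.586: each vertex is (1-t)·p0[i] + t·p1[i].
  v1: (1-0.586)·(2.47,3.17) + 0.586·(3.4,4.21) = (3.0150,3.7794)
  v2: (1-0.586)·(-4.68,1.36) + 0.586·(-1.86,2.82) = (-3.0275,2.2156)
  v3: (1-0.586)·(-2.87,-4.05) + 0.586·(0.36,0.15) = (-0.9772,-1.5888)
  v4: (1-0.586)·(3.2,-3.14) + 0.586·(3.06,0.33) = (3.1180,-1.1066)
Shoelace sum Σ(x_i·y_{i+1} − x_{i+1}·y_i):
  i=1: 3.0150·2.2156 − -3.0275·3.7794 = +18.1220 (running +18.1220)
  i=2: -3.0275·-1.5888 − -0.9772·2.2156 = +6.9751 (running +25.0972)
  i=3: -0.9772·-1.1066 − 3.1180·-1.5888 = +6.0352 (running +31.1324)
  i=4: 3.1180·3.7794 − 3.0150·-1.1066 = +15.1205 (running +46.2528)
Area = |Σ|/2 = |46.2528|/2 = 23.1264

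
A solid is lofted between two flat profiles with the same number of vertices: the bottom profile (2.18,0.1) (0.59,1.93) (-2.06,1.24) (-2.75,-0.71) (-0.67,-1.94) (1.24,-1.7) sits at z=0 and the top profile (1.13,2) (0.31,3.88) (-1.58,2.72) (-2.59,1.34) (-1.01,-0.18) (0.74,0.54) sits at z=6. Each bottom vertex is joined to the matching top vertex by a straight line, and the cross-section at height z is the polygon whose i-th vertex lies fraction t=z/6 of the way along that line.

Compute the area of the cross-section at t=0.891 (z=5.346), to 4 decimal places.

Cross-section at t=0.891: each vertex is (1-t)·p0[i] + t·p1[i].
  v1: (1-0.891)·(2.18,0.1) + 0.891·(1.13,2) = (1.2444,1.7929)
  v2: (1-0.891)·(0.59,1.93) + 0.891·(0.31,3.88) = (0.3405,3.6675)
  v3: (1-0.891)·(-2.06,1.24) + 0.891·(-1.58,2.72) = (-1.6323,2.5587)
  v4: (1-0.891)·(-2.75,-0.71) + 0.891·(-2.59,1.34) = (-2.6074,1.1165)
  v5: (1-0.891)·(-0.67,-1.94) + 0.891·(-1.01,-0.18) = (-0.9729,-0.3718)
  v6: (1-0.891)·(1.24,-1.7) + 0.891·(0.74,0.54) = (0.7945,0.2958)
Shoelace sum Σ(x_i·y_{i+1} − x_{i+1}·y_i):
  i=1: 1.2444·3.6675 − 0.3405·1.7929 = +3.9534 (running +3.9534)
  i=2: 0.3405·2.5587 − -1.6323·3.6675 = +6.8577 (running +10.8112)
  i=3: -1.6323·1.1165 − -2.6074·2.5587 = +4.8490 (running +15.6602)
  i=4: -2.6074·-0.3718 − -0.9729·1.1165 = +2.0559 (running +17.7161)
  i=5: -0.9729·0.2958 − 0.7945·-0.3718 = +0.0076 (running +17.7237)
  i=6: 0.7945·1.7929 − 1.2444·0.2958 = +1.0563 (running +18.7800)
Area = |Σ|/2 = |18.7800|/2 = 9.3900

Area at t=0.891: 9.3900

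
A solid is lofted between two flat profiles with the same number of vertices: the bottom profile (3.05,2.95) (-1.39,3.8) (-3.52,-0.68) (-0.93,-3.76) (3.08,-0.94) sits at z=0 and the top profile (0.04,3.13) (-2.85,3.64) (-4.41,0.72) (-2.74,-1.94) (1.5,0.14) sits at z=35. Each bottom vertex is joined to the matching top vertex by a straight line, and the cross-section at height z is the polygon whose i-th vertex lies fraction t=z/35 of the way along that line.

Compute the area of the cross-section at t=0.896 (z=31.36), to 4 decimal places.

Area at t=0.896: 21.6118

Cross-section at t=0.896: each vertex is (1-t)·p0[i] + t·p1[i].
  v1: (1-0.896)·(3.05,2.95) + 0.896·(0.04,3.13) = (0.3530,3.1113)
  v2: (1-0.896)·(-1.39,3.8) + 0.896·(-2.85,3.64) = (-2.6982,3.6566)
  v3: (1-0.896)·(-3.52,-0.68) + 0.896·(-4.41,0.72) = (-4.3174,0.5744)
  v4: (1-0.896)·(-0.93,-3.76) + 0.896·(-2.74,-1.94) = (-2.5518,-2.1293)
  v5: (1-0.896)·(3.08,-0.94) + 0.896·(1.5,0.14) = (1.6643,0.0277)
Shoelace sum Σ(x_i·y_{i+1} − x_{i+1}·y_i):
  i=1: 0.3530·3.6566 − -2.6982·3.1113 = +9.6857 (running +9.6857)
  i=2: -2.6982·0.5744 − -4.3174·3.6566 = +14.2375 (running +23.9232)
  i=3: -4.3174·-2.1293 − -2.5518·0.5744 = +10.6588 (running +34.5819)
  i=4: -2.5518·0.0277 − 1.6643·-2.1293 = +3.4732 (running +38.0551)
  i=5: 1.6643·3.1113 − 0.3530·0.0277 = +5.1684 (running +43.2235)
Area = |Σ|/2 = |43.2235|/2 = 21.6118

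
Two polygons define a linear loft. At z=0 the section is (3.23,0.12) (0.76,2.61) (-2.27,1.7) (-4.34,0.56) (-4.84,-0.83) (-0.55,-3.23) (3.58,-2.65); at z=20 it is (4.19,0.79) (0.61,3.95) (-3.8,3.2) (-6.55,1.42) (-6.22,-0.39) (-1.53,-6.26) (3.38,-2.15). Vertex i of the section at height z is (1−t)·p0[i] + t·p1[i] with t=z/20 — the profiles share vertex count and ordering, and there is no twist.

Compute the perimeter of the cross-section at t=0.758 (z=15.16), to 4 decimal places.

Cross-section at t=0.758: each vertex is (1-t)·p0[i] + t·p1[i].
  v1: (1-0.758)·(3.23,0.12) + 0.758·(4.19,0.79) = (3.9577,0.6279)
  v2: (1-0.758)·(0.76,2.61) + 0.758·(0.61,3.95) = (0.6463,3.6257)
  v3: (1-0.758)·(-2.27,1.7) + 0.758·(-3.8,3.2) = (-3.4297,2.8370)
  v4: (1-0.758)·(-4.34,0.56) + 0.758·(-6.55,1.42) = (-6.0152,1.2119)
  v5: (1-0.758)·(-4.84,-0.83) + 0.758·(-6.22,-0.39) = (-5.8860,-0.4965)
  v6: (1-0.758)·(-0.55,-3.23) + 0.758·(-1.53,-6.26) = (-1.2928,-5.5267)
  v7: (1-0.758)·(3.58,-2.65) + 0.758·(3.38,-2.15) = (3.4284,-2.2710)
Perimeter = Σ |v_{i+1} − v_i|:
  edge 1→2: √(-3.3114² + 2.9979²) = 4.4668 (running 4.4668)
  edge 2→3: √(-4.0760² + -0.7887²) = 4.1516 (running 8.6185)
  edge 3→4: √(-2.5854² + -1.6251²) = 3.0538 (running 11.6722)
  edge 4→5: √(0.1291² + -1.7084²) = 1.7132 (running 13.3855)
  edge 5→6: √(4.5932² + -5.0303²) = 6.8118 (running 20.1973)
  edge 6→7: √(4.7212² + 3.2557²) = 5.7350 (running 25.9323)
  edge 7→1: √(0.5293² + 2.8989²) = 2.9468 (running 28.8791)
Perimeter = 28.8791

Perimeter at t=0.758: 28.8791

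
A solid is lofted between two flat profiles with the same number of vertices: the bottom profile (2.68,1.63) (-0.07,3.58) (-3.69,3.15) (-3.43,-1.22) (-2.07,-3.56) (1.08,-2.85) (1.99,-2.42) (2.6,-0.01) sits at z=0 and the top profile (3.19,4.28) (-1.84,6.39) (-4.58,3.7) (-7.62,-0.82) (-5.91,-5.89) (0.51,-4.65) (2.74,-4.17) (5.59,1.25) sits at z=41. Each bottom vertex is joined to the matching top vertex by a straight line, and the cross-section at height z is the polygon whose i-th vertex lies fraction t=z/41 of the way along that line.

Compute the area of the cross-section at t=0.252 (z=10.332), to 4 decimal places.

Area at t=0.252: 49.0992

Cross-section at t=0.252: each vertex is (1-t)·p0[i] + t·p1[i].
  v1: (1-0.252)·(2.68,1.63) + 0.252·(3.19,4.28) = (2.8085,2.2978)
  v2: (1-0.252)·(-0.07,3.58) + 0.252·(-1.84,6.39) = (-0.5160,4.2881)
  v3: (1-0.252)·(-3.69,3.15) + 0.252·(-4.58,3.7) = (-3.9143,3.2886)
  v4: (1-0.252)·(-3.43,-1.22) + 0.252·(-7.62,-0.82) = (-4.4859,-1.1192)
  v5: (1-0.252)·(-2.07,-3.56) + 0.252·(-5.91,-5.89) = (-3.0377,-4.1472)
  v6: (1-0.252)·(1.08,-2.85) + 0.252·(0.51,-4.65) = (0.9364,-3.3036)
  v7: (1-0.252)·(1.99,-2.42) + 0.252·(2.74,-4.17) = (2.1790,-2.8610)
  v8: (1-0.252)·(2.6,-0.01) + 0.252·(5.59,1.25) = (3.3535,0.3075)
Shoelace sum Σ(x_i·y_{i+1} − x_{i+1}·y_i):
  i=1: 2.8085·4.2881 − -0.5160·2.2978 = +13.2290 (running +13.2290)
  i=2: -0.5160·3.2886 − -3.9143·4.2881 = +15.0879 (running +28.3169)
  i=3: -3.9143·-1.1192 − -4.4859·3.2886 = +19.1331 (running +47.4500)
  i=4: -4.4859·-4.1472 − -3.0377·-1.1192 = +15.2039 (running +62.6539)
  i=5: -3.0377·-3.3036 − 0.9364·-4.1472 = +13.9185 (running +76.5724)
  i=6: 0.9364·-2.8610 − 2.1790·-3.3036 = +4.5196 (running +81.0920)
  i=7: 2.1790·0.3075 − 3.3535·-2.8610 = +10.2644 (running +91.3564)
  i=8: 3.3535·2.2978 − 2.8085·0.3075 = +6.8420 (running +98.1984)
Area = |Σ|/2 = |98.1984|/2 = 49.0992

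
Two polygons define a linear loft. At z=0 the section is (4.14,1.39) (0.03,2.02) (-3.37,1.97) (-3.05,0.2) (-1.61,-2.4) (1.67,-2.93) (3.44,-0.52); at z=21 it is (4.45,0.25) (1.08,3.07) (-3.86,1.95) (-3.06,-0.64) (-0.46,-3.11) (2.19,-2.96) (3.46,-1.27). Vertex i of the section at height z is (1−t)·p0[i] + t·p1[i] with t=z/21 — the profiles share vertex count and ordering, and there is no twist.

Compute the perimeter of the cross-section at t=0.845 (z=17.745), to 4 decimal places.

Cross-section at t=0.845: each vertex is (1-t)·p0[i] + t·p1[i].
  v1: (1-0.845)·(4.14,1.39) + 0.845·(4.45,0.25) = (4.4020,0.4267)
  v2: (1-0.845)·(0.03,2.02) + 0.845·(1.08,3.07) = (0.9173,2.9072)
  v3: (1-0.845)·(-3.37,1.97) + 0.845·(-3.86,1.95) = (-3.7840,1.9531)
  v4: (1-0.845)·(-3.05,0.2) + 0.845·(-3.06,-0.64) = (-3.0585,-0.5098)
  v5: (1-0.845)·(-1.61,-2.4) + 0.845·(-0.46,-3.11) = (-0.6382,-2.9999)
  v6: (1-0.845)·(1.67,-2.93) + 0.845·(2.19,-2.96) = (2.1094,-2.9554)
  v7: (1-0.845)·(3.44,-0.52) + 0.845·(3.46,-1.27) = (3.4569,-1.1538)
Perimeter = Σ |v_{i+1} − v_i|:
  edge 1→2: √(-3.4847² + 2.4806²) = 4.2774 (running 4.2774)
  edge 2→3: √(-4.7013² + -0.9542²) = 4.7971 (running 9.0746)
  edge 3→4: √(0.7256² + -2.4629²) = 2.5676 (running 11.6421)
  edge 4→5: √(2.4202² + -2.4901²) = 3.4725 (running 15.1146)
  edge 5→6: √(2.7477² + 0.0446²) = 2.7480 (running 17.8626)
  edge 6→7: √(1.3475² + 1.8016²) = 2.2498 (running 20.1124)
  edge 7→1: √(0.9451² + 1.5805²) = 1.8415 (running 21.9539)
Perimeter = 21.9539

Perimeter at t=0.845: 21.9539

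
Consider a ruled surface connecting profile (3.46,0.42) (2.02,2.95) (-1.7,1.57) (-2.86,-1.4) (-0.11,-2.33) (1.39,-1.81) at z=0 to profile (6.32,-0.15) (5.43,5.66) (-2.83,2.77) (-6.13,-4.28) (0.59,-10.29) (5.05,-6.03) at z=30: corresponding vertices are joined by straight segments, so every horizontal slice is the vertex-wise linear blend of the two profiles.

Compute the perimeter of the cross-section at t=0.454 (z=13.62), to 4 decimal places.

Cross-section at t=0.454: each vertex is (1-t)·p0[i] + t·p1[i].
  v1: (1-0.454)·(3.46,0.42) + 0.454·(6.32,-0.15) = (4.7584,0.1612)
  v2: (1-0.454)·(2.02,2.95) + 0.454·(5.43,5.66) = (3.5681,4.1803)
  v3: (1-0.454)·(-1.7,1.57) + 0.454·(-2.83,2.77) = (-2.2130,2.1148)
  v4: (1-0.454)·(-2.86,-1.4) + 0.454·(-6.13,-4.28) = (-4.3446,-2.7075)
  v5: (1-0.454)·(-0.11,-2.33) + 0.454·(0.59,-10.29) = (0.2078,-5.9438)
  v6: (1-0.454)·(1.39,-1.81) + 0.454·(5.05,-6.03) = (3.0516,-3.7259)
Perimeter = Σ |v_{i+1} − v_i|:
  edge 1→2: √(-1.1903² + 4.0191²) = 4.1917 (running 4.1917)
  edge 2→3: √(-5.7812² + -2.0655²) = 6.1391 (running 10.3308)
  edge 3→4: √(-2.1316² + -4.8223²) = 5.2724 (running 15.6032)
  edge 4→5: √(4.5524² + -3.2363²) = 5.5855 (running 21.1887)
  edge 5→6: √(2.8438² + 2.2180²) = 3.6065 (running 24.7952)
  edge 6→1: √(1.7068² + 3.8871²) = 4.2453 (running 29.0405)
Perimeter = 29.0405

Perimeter at t=0.454: 29.0405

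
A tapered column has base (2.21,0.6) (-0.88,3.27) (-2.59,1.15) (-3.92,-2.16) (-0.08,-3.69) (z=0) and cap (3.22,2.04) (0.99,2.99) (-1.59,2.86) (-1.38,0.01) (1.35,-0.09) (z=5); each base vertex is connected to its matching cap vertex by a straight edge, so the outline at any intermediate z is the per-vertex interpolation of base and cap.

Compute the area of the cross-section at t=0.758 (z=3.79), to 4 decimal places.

Area at t=0.758: 13.9609

Cross-section at t=0.758: each vertex is (1-t)·p0[i] + t·p1[i].
  v1: (1-0.758)·(2.21,0.6) + 0.758·(3.22,2.04) = (2.9756,1.6915)
  v2: (1-0.758)·(-0.88,3.27) + 0.758·(0.99,2.99) = (0.5375,3.0578)
  v3: (1-0.758)·(-2.59,1.15) + 0.758·(-1.59,2.86) = (-1.8320,2.4462)
  v4: (1-0.758)·(-3.92,-2.16) + 0.758·(-1.38,0.01) = (-1.9947,-0.5151)
  v5: (1-0.758)·(-0.08,-3.69) + 0.758·(1.35,-0.09) = (1.0039,-0.9612)
Shoelace sum Σ(x_i·y_{i+1} − x_{i+1}·y_i):
  i=1: 2.9756·3.0578 − 0.5375·1.6915 = +8.1895 (running +8.1895)
  i=2: 0.5375·2.4462 − -1.8320·3.0578 = +6.9165 (running +15.1060)
  i=3: -1.8320·-0.5151 − -1.9947·2.4462 = +5.8231 (running +20.9291)
  i=4: -1.9947·-0.9612 − 1.0039·-0.5151 = +2.4345 (running +23.3636)
  i=5: 1.0039·1.6915 − 2.9756·-0.9612 = +4.5583 (running +27.9219)
Area = |Σ|/2 = |27.9219|/2 = 13.9609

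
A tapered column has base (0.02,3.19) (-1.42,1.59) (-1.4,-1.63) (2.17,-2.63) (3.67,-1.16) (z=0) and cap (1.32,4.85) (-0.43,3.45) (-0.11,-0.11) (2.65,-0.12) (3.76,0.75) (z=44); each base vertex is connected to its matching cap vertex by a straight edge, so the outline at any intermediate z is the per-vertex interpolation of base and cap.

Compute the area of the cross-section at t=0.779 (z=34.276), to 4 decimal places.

Area at t=0.779: 14.3621

Cross-section at t=0.779: each vertex is (1-t)·p0[i] + t·p1[i].
  v1: (1-0.779)·(0.02,3.19) + 0.779·(1.32,4.85) = (1.0327,4.4831)
  v2: (1-0.779)·(-1.42,1.59) + 0.779·(-0.43,3.45) = (-0.6488,3.0389)
  v3: (1-0.779)·(-1.4,-1.63) + 0.779·(-0.11,-0.11) = (-0.3951,-0.4459)
  v4: (1-0.779)·(2.17,-2.63) + 0.779·(2.65,-0.12) = (2.5439,-0.6747)
  v5: (1-0.779)·(3.67,-1.16) + 0.779·(3.76,0.75) = (3.7401,0.3279)
Shoelace sum Σ(x_i·y_{i+1} − x_{i+1}·y_i):
  i=1: 1.0327·3.0389 − -0.6488·4.4831 = +6.0469 (running +6.0469)
  i=2: -0.6488·-0.4459 − -0.3951·3.0389 = +1.4900 (running +7.5369)
  i=3: -0.3951·-0.6747 − 2.5439·-0.4459 = +1.4010 (running +8.9378)
  i=4: 2.5439·0.3279 − 3.7401·-0.6747 = +3.3576 (running +12.2955)
  i=5: 3.7401·4.4831 − 1.0327·0.3279 = +16.4288 (running +28.7243)
Area = |Σ|/2 = |28.7243|/2 = 14.3621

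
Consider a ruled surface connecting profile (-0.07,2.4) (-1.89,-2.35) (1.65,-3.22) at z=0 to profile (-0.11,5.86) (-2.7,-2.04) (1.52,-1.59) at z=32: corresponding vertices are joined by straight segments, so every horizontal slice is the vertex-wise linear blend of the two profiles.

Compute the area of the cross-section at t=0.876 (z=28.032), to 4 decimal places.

Area at t=0.876: 15.1711

Cross-section at t=0.876: each vertex is (1-t)·p0[i] + t·p1[i].
  v1: (1-0.876)·(-0.07,2.4) + 0.876·(-0.11,5.86) = (-0.1050,5.4310)
  v2: (1-0.876)·(-1.89,-2.35) + 0.876·(-2.7,-2.04) = (-2.5996,-2.0784)
  v3: (1-0.876)·(1.65,-3.22) + 0.876·(1.52,-1.59) = (1.5361,-1.7921)
Shoelace sum Σ(x_i·y_{i+1} − x_{i+1}·y_i):
  i=1: -0.1050·-2.0784 − -2.5996·5.4310 = +14.3364 (running +14.3364)
  i=2: -2.5996·-1.7921 − 1.5361·-2.0784 = +7.8515 (running +22.1879)
  i=3: 1.5361·5.4310 − -0.1050·-1.7921 = +8.1544 (running +30.3422)
Area = |Σ|/2 = |30.3422|/2 = 15.1711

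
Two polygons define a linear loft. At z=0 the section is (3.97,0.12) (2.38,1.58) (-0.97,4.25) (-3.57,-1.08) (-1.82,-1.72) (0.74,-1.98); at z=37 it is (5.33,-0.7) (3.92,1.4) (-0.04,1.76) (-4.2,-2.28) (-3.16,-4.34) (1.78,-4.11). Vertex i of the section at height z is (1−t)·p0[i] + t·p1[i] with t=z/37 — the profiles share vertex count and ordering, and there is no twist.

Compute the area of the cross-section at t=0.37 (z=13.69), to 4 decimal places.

Cross-section at t=0.37: each vertex is (1-t)·p0[i] + t·p1[i].
  v1: (1-0.37)·(3.97,0.12) + 0.37·(5.33,-0.7) = (4.4732,-0.1834)
  v2: (1-0.37)·(2.38,1.58) + 0.37·(3.92,1.4) = (2.9498,1.5134)
  v3: (1-0.37)·(-0.97,4.25) + 0.37·(-0.04,1.76) = (-0.6259,3.3287)
  v4: (1-0.37)·(-3.57,-1.08) + 0.37·(-4.2,-2.28) = (-3.8031,-1.5240)
  v5: (1-0.37)·(-1.82,-1.72) + 0.37·(-3.16,-4.34) = (-2.3158,-2.6894)
  v6: (1-0.37)·(0.74,-1.98) + 0.37·(1.78,-4.11) = (1.1248,-2.7681)
Shoelace sum Σ(x_i·y_{i+1} − x_{i+1}·y_i):
  i=1: 4.4732·1.5134 − 2.9498·-0.1834 = +7.3107 (running +7.3107)
  i=2: 2.9498·3.3287 − -0.6259·1.5134 = +10.7662 (running +18.0770)
  i=3: -0.6259·-1.5240 − -3.8031·3.3287 = +13.6133 (running +31.6902)
  i=4: -3.8031·-2.6894 − -2.3158·-1.5240 = +6.6988 (running +38.3890)
  i=5: -2.3158·-2.7681 − 1.1248·-2.6894 = +9.4354 (running +47.8244)
  i=6: 1.1248·-0.1834 − 4.4732·-2.7681 = +12.1760 (running +60.0004)
Area = |Σ|/2 = |60.0004|/2 = 30.0002

Area at t=0.37: 30.0002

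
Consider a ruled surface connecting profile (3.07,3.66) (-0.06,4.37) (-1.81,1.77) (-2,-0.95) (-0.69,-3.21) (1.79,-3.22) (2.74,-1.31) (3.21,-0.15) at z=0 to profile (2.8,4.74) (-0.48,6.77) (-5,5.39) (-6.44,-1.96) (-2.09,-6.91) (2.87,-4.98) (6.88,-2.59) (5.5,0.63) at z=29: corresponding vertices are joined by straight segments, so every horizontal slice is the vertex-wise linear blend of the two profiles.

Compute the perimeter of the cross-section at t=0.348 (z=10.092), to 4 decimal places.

Perimeter at t=0.348: 27.4574

Cross-section at t=0.348: each vertex is (1-t)·p0[i] + t·p1[i].
  v1: (1-0.348)·(3.07,3.66) + 0.348·(2.8,4.74) = (2.9760,4.0358)
  v2: (1-0.348)·(-0.06,4.37) + 0.348·(-0.48,6.77) = (-0.2062,5.2052)
  v3: (1-0.348)·(-1.81,1.77) + 0.348·(-5,5.39) = (-2.9201,3.0298)
  v4: (1-0.348)·(-2,-0.95) + 0.348·(-6.44,-1.96) = (-3.5451,-1.3015)
  v5: (1-0.348)·(-0.69,-3.21) + 0.348·(-2.09,-6.91) = (-1.1772,-4.4976)
  v6: (1-0.348)·(1.79,-3.22) + 0.348·(2.87,-4.98) = (2.1658,-3.8325)
  v7: (1-0.348)·(2.74,-1.31) + 0.348·(6.88,-2.59) = (4.1807,-1.7554)
  v8: (1-0.348)·(3.21,-0.15) + 0.348·(5.5,0.63) = (4.0069,0.1214)
Perimeter = Σ |v_{i+1} − v_i|:
  edge 1→2: √(-3.1822² + 1.1694²) = 3.3903 (running 3.3903)
  edge 2→3: √(-2.7140² + -2.1754²) = 3.4782 (running 6.8685)
  edge 3→4: √(-0.6250² + -4.3312²) = 4.3761 (running 11.2446)
  edge 4→5: √(2.3679² + -3.1961²) = 3.9777 (running 15.2223)
  edge 5→6: √(3.3430² + 0.6651²) = 3.4086 (running 18.6309)
  edge 6→7: √(2.0149² + 2.0770²) = 2.8938 (running 21.5246)
  edge 7→8: √(-0.1738² + 1.8769²) = 1.8849 (running 23.4095)
  edge 8→1: √(-1.0309² + 3.9144²) = 4.0479 (running 27.4574)
Perimeter = 27.4574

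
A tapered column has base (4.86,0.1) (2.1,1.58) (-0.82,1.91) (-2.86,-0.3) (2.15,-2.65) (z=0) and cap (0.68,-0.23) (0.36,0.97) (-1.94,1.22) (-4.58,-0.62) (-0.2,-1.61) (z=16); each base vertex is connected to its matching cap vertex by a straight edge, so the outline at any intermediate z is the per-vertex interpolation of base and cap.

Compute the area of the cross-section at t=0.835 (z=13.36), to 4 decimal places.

Cross-section at t=0.835: each vertex is (1-t)·p0[i] + t·p1[i].
  v1: (1-0.835)·(4.86,0.1) + 0.835·(0.68,-0.23) = (1.3697,-0.1755)
  v2: (1-0.835)·(2.1,1.58) + 0.835·(0.36,0.97) = (0.6471,1.0707)
  v3: (1-0.835)·(-0.82,1.91) + 0.835·(-1.94,1.22) = (-1.7552,1.3338)
  v4: (1-0.835)·(-2.86,-0.3) + 0.835·(-4.58,-0.62) = (-4.2962,-0.5672)
  v5: (1-0.835)·(2.15,-2.65) + 0.835·(-0.2,-1.61) = (0.1878,-1.7816)
Shoelace sum Σ(x_i·y_{i+1} − x_{i+1}·y_i):
  i=1: 1.3697·1.0707 − 0.6471·-0.1755 = +1.5801 (running +1.5801)
  i=2: 0.6471·1.3338 − -1.7552·1.0707 = +2.7423 (running +4.3224)
  i=3: -1.7552·-0.5672 − -4.2962·1.3338 = +6.7260 (running +11.0484)
  i=4: -4.2962·-1.7816 − 0.1878·-0.5672 = +7.7606 (running +18.8090)
  i=5: 0.1878·-0.1755 − 1.3697·-1.7816 = +2.4073 (running +21.2163)
Area = |Σ|/2 = |21.2163|/2 = 10.6082

Area at t=0.835: 10.6082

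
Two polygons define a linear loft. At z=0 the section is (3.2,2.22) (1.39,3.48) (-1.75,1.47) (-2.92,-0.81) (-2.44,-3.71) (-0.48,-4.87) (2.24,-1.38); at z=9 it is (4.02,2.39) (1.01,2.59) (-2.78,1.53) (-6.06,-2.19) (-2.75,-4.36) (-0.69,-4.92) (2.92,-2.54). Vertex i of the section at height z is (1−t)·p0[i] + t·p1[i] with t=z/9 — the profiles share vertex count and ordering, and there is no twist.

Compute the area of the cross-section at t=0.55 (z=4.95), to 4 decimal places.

Cross-section at t=0.55: each vertex is (1-t)·p0[i] + t·p1[i].
  v1: (1-0.55)·(3.2,2.22) + 0.55·(4.02,2.39) = (3.6510,2.3135)
  v2: (1-0.55)·(1.39,3.48) + 0.55·(1.01,2.59) = (1.1810,2.9905)
  v3: (1-0.55)·(-1.75,1.47) + 0.55·(-2.78,1.53) = (-2.3165,1.5030)
  v4: (1-0.55)·(-2.92,-0.81) + 0.55·(-6.06,-2.19) = (-4.6470,-1.5690)
  v5: (1-0.55)·(-2.44,-3.71) + 0.55·(-2.75,-4.36) = (-2.6105,-4.0675)
  v6: (1-0.55)·(-0.48,-4.87) + 0.55·(-0.69,-4.92) = (-0.5955,-4.8975)
  v7: (1-0.55)·(2.24,-1.38) + 0.55·(2.92,-2.54) = (2.6140,-2.0180)
Shoelace sum Σ(x_i·y_{i+1} − x_{i+1}·y_i):
  i=1: 3.6510·2.9905 − 1.1810·2.3135 = +8.1861 (running +8.1861)
  i=2: 1.1810·1.5030 − -2.3165·2.9905 = +8.7025 (running +16.8886)
  i=3: -2.3165·-1.5690 − -4.6470·1.5030 = +10.6190 (running +27.5076)
  i=4: -4.6470·-4.0675 − -2.6105·-1.5690 = +14.8058 (running +42.3134)
  i=5: -2.6105·-4.8975 − -0.5955·-4.0675 = +10.3627 (running +52.6762)
  i=6: -0.5955·-2.0180 − 2.6140·-4.8975 = +14.0038 (running +66.6799)
  i=7: 2.6140·2.3135 − 3.6510·-2.0180 = +13.4152 (running +80.0952)
Area = |Σ|/2 = |80.0952|/2 = 40.0476

Area at t=0.55: 40.0476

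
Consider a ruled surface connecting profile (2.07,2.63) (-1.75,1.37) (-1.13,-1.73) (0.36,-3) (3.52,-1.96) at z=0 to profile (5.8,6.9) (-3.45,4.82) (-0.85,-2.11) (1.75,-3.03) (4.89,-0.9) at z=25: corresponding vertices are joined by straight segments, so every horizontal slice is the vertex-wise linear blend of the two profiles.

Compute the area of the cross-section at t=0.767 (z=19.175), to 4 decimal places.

Cross-section at t=0.767: each vertex is (1-t)·p0[i] + t·p1[i].
  v1: (1-0.767)·(2.07,2.63) + 0.767·(5.8,6.9) = (4.9309,5.9051)
  v2: (1-0.767)·(-1.75,1.37) + 0.767·(-3.45,4.82) = (-3.0539,4.0161)
  v3: (1-0.767)·(-1.13,-1.73) + 0.767·(-0.85,-2.11) = (-0.9152,-2.0215)
  v4: (1-0.767)·(0.36,-3) + 0.767·(1.75,-3.03) = (1.4261,-3.0230)
  v5: (1-0.767)·(3.52,-1.96) + 0.767·(4.89,-0.9) = (4.5708,-1.1470)
Shoelace sum Σ(x_i·y_{i+1} − x_{i+1}·y_i):
  i=1: 4.9309·4.0161 − -3.0539·5.9051 = +37.8368 (running +37.8368)
  i=2: -3.0539·-2.0215 − -0.9152·4.0161 = +9.8491 (running +47.6859)
  i=3: -0.9152·-3.0230 − 1.4261·-2.0215 = +5.6496 (running +53.3356)
  i=4: 1.4261·-1.1470 − 4.5708·-3.0230 = +12.1818 (running +65.5174)
  i=5: 4.5708·5.9051 − 4.9309·-1.1470 = +32.6466 (running +98.1639)
Area = |Σ|/2 = |98.1639|/2 = 49.0820

Area at t=0.767: 49.0820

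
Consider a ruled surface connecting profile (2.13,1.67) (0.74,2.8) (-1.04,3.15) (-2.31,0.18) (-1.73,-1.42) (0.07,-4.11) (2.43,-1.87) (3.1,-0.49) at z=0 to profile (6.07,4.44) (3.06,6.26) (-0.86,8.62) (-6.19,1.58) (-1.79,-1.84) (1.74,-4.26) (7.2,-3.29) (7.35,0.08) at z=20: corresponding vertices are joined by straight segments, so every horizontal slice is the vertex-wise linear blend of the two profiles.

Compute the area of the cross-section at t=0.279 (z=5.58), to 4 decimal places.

Cross-section at t=0.279: each vertex is (1-t)·p0[i] + t·p1[i].
  v1: (1-0.279)·(2.13,1.67) + 0.279·(6.07,4.44) = (3.2293,2.4428)
  v2: (1-0.279)·(0.74,2.8) + 0.279·(3.06,6.26) = (1.3873,3.7653)
  v3: (1-0.279)·(-1.04,3.15) + 0.279·(-0.86,8.62) = (-0.9898,4.6761)
  v4: (1-0.279)·(-2.31,0.18) + 0.279·(-6.19,1.58) = (-3.3925,0.5706)
  v5: (1-0.279)·(-1.73,-1.42) + 0.279·(-1.79,-1.84) = (-1.7467,-1.5372)
  v6: (1-0.279)·(0.07,-4.11) + 0.279·(1.74,-4.26) = (0.5359,-4.1519)
  v7: (1-0.279)·(2.43,-1.87) + 0.279·(7.2,-3.29) = (3.7608,-2.2662)
  v8: (1-0.279)·(3.1,-0.49) + 0.279·(7.35,0.08) = (4.2858,-0.3310)
Shoelace sum Σ(x_i·y_{i+1} − x_{i+1}·y_i):
  i=1: 3.2293·3.7653 − 1.3873·2.4428 = +8.7704 (running +8.7704)
  i=2: 1.3873·4.6761 − -0.9898·3.7653 = +10.2140 (running +18.9843)
  i=3: -0.9898·0.5706 − -3.3925·4.6761 = +15.2991 (running +34.2834)
  i=4: -3.3925·-1.5372 − -1.7467·0.5706 = +6.2116 (running +40.4950)
  i=5: -1.7467·-4.1519 − 0.5359·-1.5372 = +8.0760 (running +48.5711)
  i=6: 0.5359·-2.2662 − 3.7608·-4.1519 = +14.3999 (running +62.9709)
  i=7: 3.7608·-0.3310 − 4.2858·-2.2662 = +8.4676 (running +71.4385)
  i=8: 4.2858·2.4428 − 3.2293·-0.3310 = +11.5381 (running +82.9766)
Area = |Σ|/2 = |82.9766|/2 = 41.4883

Area at t=0.279: 41.4883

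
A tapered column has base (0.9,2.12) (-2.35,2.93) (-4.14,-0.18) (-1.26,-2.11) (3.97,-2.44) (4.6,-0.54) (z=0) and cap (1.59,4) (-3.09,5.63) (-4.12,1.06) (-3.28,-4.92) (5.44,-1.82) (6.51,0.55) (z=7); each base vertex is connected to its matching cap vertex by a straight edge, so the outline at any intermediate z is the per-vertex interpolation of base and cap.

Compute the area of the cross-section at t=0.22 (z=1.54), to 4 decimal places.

Cross-section at t=0.22: each vertex is (1-t)·p0[i] + t·p1[i].
  v1: (1-0.22)·(0.9,2.12) + 0.22·(1.59,4) = (1.0518,2.5336)
  v2: (1-0.22)·(-2.35,2.93) + 0.22·(-3.09,5.63) = (-2.5128,3.5240)
  v3: (1-0.22)·(-4.14,-0.18) + 0.22·(-4.12,1.06) = (-4.1356,0.0928)
  v4: (1-0.22)·(-1.26,-2.11) + 0.22·(-3.28,-4.92) = (-1.7044,-2.7282)
  v5: (1-0.22)·(3.97,-2.44) + 0.22·(5.44,-1.82) = (4.2934,-2.3036)
  v6: (1-0.22)·(4.6,-0.54) + 0.22·(6.51,0.55) = (5.0202,-0.3002)
Shoelace sum Σ(x_i·y_{i+1} − x_{i+1}·y_i):
  i=1: 1.0518·3.5240 − -2.5128·2.5336 = +10.0730 (running +10.0730)
  i=2: -2.5128·0.0928 − -4.1356·3.5240 = +14.3407 (running +24.4136)
  i=3: -4.1356·-2.7282 − -1.7044·0.0928 = +11.4409 (running +35.8546)
  i=4: -1.7044·-2.3036 − 4.2934·-2.7282 = +15.6395 (running +51.4941)
  i=5: 4.2934·-0.3002 − 5.0202·-2.3036 = +10.2757 (running +61.7697)
  i=6: 5.0202·2.5336 − 1.0518·-0.3002 = +13.0349 (running +74.8046)
Area = |Σ|/2 = |74.8046|/2 = 37.4023

Area at t=0.22: 37.4023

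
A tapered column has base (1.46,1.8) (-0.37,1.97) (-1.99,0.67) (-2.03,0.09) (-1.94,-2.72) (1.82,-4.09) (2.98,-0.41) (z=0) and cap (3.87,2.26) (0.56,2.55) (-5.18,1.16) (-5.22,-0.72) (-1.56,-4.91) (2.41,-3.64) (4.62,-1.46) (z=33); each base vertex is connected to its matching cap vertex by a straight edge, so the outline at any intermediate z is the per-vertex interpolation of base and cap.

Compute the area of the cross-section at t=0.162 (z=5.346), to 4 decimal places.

Area at t=0.162: 25.7627

Cross-section at t=0.162: each vertex is (1-t)·p0[i] + t·p1[i].
  v1: (1-0.162)·(1.46,1.8) + 0.162·(3.87,2.26) = (1.8504,1.8745)
  v2: (1-0.162)·(-0.37,1.97) + 0.162·(0.56,2.55) = (-0.2193,2.0640)
  v3: (1-0.162)·(-1.99,0.67) + 0.162·(-5.18,1.16) = (-2.5068,0.7494)
  v4: (1-0.162)·(-2.03,0.09) + 0.162·(-5.22,-0.72) = (-2.5468,-0.0412)
  v5: (1-0.162)·(-1.94,-2.72) + 0.162·(-1.56,-4.91) = (-1.8784,-3.0748)
  v6: (1-0.162)·(1.82,-4.09) + 0.162·(2.41,-3.64) = (1.9156,-4.0171)
  v7: (1-0.162)·(2.98,-0.41) + 0.162·(4.62,-1.46) = (3.2457,-0.5801)
Shoelace sum Σ(x_i·y_{i+1} − x_{i+1}·y_i):
  i=1: 1.8504·2.0640 − -0.2193·1.8745 = +4.2304 (running +4.2304)
  i=2: -0.2193·0.7494 − -2.5068·2.0640 = +5.0095 (running +9.2399)
  i=3: -2.5068·-0.0412 − -2.5468·0.7494 = +2.0118 (running +11.2517)
  i=4: -2.5468·-3.0748 − -1.8784·-0.0412 = +7.7534 (running +19.0051)
  i=5: -1.8784·-4.0171 − 1.9156·-3.0748 = +13.4359 (running +32.4409)
  i=6: 1.9156·-0.5801 − 3.2457·-4.0171 = +11.9270 (running +44.3679)
  i=7: 3.2457·1.8745 − 1.8504·-0.5801 = +7.1575 (running +51.5255)
Area = |Σ|/2 = |51.5255|/2 = 25.7627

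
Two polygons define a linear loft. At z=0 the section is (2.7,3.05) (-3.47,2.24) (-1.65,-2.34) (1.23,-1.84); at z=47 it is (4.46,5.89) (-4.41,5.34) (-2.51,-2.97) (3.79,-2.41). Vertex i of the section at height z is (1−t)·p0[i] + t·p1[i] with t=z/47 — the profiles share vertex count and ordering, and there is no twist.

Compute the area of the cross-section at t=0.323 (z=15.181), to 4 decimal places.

Cross-section at t=0.323: each vertex is (1-t)·p0[i] + t·p1[i].
  v1: (1-0.323)·(2.7,3.05) + 0.323·(4.46,5.89) = (3.2685,3.9673)
  v2: (1-0.323)·(-3.47,2.24) + 0.323·(-4.41,5.34) = (-3.7736,3.2413)
  v3: (1-0.323)·(-1.65,-2.34) + 0.323·(-2.51,-2.97) = (-1.9278,-2.5435)
  v4: (1-0.323)·(1.23,-1.84) + 0.323·(3.79,-2.41) = (2.0569,-2.0241)
Shoelace sum Σ(x_i·y_{i+1} − x_{i+1}·y_i):
  i=1: 3.2685·3.2413 − -3.7736·3.9673 = +25.5653 (running +25.5653)
  i=2: -3.7736·-2.5435 − -1.9278·3.2413 = +15.8467 (running +41.4120)
  i=3: -1.9278·-2.0241 − 2.0569·-2.5435 = +9.1337 (running +50.5457)
  i=4: 2.0569·3.9673 − 3.2685·-2.0241 = +14.7761 (running +65.3217)
Area = |Σ|/2 = |65.3217|/2 = 32.6609

Area at t=0.323: 32.6609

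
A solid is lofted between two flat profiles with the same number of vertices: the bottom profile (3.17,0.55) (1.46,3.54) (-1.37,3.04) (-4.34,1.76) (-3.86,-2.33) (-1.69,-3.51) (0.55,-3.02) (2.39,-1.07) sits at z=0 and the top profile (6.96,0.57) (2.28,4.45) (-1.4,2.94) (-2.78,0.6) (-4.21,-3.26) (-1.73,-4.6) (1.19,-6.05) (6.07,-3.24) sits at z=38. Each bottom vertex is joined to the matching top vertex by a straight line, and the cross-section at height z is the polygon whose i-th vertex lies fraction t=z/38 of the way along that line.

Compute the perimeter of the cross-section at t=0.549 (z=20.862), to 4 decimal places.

Cross-section at t=0.549: each vertex is (1-t)·p0[i] + t·p1[i].
  v1: (1-0.549)·(3.17,0.55) + 0.549·(6.96,0.57) = (5.2507,0.5610)
  v2: (1-0.549)·(1.46,3.54) + 0.549·(2.28,4.45) = (1.9102,4.0396)
  v3: (1-0.549)·(-1.37,3.04) + 0.549·(-1.4,2.94) = (-1.3865,2.9851)
  v4: (1-0.549)·(-4.34,1.76) + 0.549·(-2.78,0.6) = (-3.4836,1.1232)
  v5: (1-0.549)·(-3.86,-2.33) + 0.549·(-4.21,-3.26) = (-4.0522,-2.8406)
  v6: (1-0.549)·(-1.69,-3.51) + 0.549·(-1.73,-4.6) = (-1.7120,-4.1084)
  v7: (1-0.549)·(0.55,-3.02) + 0.549·(1.19,-6.05) = (0.9014,-4.6835)
  v8: (1-0.549)·(2.39,-1.07) + 0.549·(6.07,-3.24) = (4.4103,-2.2613)
Perimeter = Σ |v_{i+1} − v_i|:
  edge 1→2: √(-3.3405² + 3.4786²) = 4.8228 (running 4.8228)
  edge 2→3: √(-3.2967² + -1.0545²) = 3.4612 (running 8.2840)
  edge 3→4: √(-2.0971² + -1.8619²) = 2.8044 (running 11.0884)
  edge 4→5: √(-0.5686² + -3.9637²) = 4.0043 (running 15.0927)
  edge 5→6: √(2.3402² + -1.2678²) = 2.6616 (running 17.7543)
  edge 6→7: √(2.6133² + -0.5751²) = 2.6758 (running 20.4301)
  edge 7→8: √(3.5090² + 2.4221²) = 4.2637 (running 24.6939)
  edge 8→1: √(0.8404² + 2.8223²) = 2.9448 (running 27.6387)
Perimeter = 27.6387

Perimeter at t=0.549: 27.6387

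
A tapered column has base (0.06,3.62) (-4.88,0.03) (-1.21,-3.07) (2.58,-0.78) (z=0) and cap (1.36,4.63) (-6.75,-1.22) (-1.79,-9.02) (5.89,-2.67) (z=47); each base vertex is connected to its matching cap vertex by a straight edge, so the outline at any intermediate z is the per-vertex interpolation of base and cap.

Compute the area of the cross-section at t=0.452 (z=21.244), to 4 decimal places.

Cross-section at t=0.452: each vertex is (1-t)·p0[i] + t·p1[i].
  v1: (1-0.452)·(0.06,3.62) + 0.452·(1.36,4.63) = (0.6476,4.0765)
  v2: (1-0.452)·(-4.88,0.03) + 0.452·(-6.75,-1.22) = (-5.7252,-0.5350)
  v3: (1-0.452)·(-1.21,-3.07) + 0.452·(-1.79,-9.02) = (-1.4722,-5.7594)
  v4: (1-0.452)·(2.58,-0.78) + 0.452·(5.89,-2.67) = (4.0761,-1.6343)
Shoelace sum Σ(x_i·y_{i+1} − x_{i+1}·y_i):
  i=1: 0.6476·-0.5350 − -5.7252·4.0765 = +22.9926 (running +22.9926)
  i=2: -5.7252·-5.7594 − -1.4722·-0.5350 = +32.1863 (running +55.1789)
  i=3: -1.4722·-1.6343 − 4.0761·-5.7594 = +25.8819 (running +81.0609)
  i=4: 4.0761·4.0765 − 0.6476·-1.6343 = +17.6747 (running +98.7356)
Area = |Σ|/2 = |98.7356|/2 = 49.3678

Area at t=0.452: 49.3678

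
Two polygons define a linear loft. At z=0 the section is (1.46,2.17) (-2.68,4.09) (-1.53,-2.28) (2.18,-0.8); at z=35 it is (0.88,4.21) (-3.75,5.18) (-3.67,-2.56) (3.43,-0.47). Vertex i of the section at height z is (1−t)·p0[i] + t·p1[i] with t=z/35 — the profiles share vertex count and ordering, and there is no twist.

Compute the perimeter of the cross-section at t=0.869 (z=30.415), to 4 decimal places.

Cross-section at t=0.869: each vertex is (1-t)·p0[i] + t·p1[i].
  v1: (1-0.869)·(1.46,2.17) + 0.869·(0.88,4.21) = (0.9560,3.9428)
  v2: (1-0.869)·(-2.68,4.09) + 0.869·(-3.75,5.18) = (-3.6098,5.0372)
  v3: (1-0.869)·(-1.53,-2.28) + 0.869·(-3.67,-2.56) = (-3.3897,-2.5233)
  v4: (1-0.869)·(2.18,-0.8) + 0.869·(3.43,-0.47) = (3.2662,-0.5132)
Perimeter = Σ |v_{i+1} − v_i|:
  edge 1→2: √(-4.5658² + 1.0945²) = 4.6952 (running 4.6952)
  edge 2→3: √(0.2202² + -7.5605²) = 7.5637 (running 12.2589)
  edge 3→4: √(6.6559² + 2.0101²) = 6.9528 (running 19.2117)
  edge 4→1: √(-2.3103² + 4.4560²) = 5.0193 (running 24.2310)
Perimeter = 24.2310

Perimeter at t=0.869: 24.2310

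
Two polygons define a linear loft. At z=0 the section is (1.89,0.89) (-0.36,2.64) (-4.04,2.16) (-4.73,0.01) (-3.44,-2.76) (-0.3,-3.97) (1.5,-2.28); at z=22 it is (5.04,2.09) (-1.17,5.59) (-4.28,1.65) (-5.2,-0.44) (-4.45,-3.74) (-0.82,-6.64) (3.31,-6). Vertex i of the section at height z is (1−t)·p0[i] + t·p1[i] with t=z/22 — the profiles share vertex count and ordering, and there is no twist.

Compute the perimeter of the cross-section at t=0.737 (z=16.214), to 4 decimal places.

Perimeter at t=0.737: 30.8505

Cross-section at t=0.737: each vertex is (1-t)·p0[i] + t·p1[i].
  v1: (1-0.737)·(1.89,0.89) + 0.737·(5.04,2.09) = (4.2115,1.7744)
  v2: (1-0.737)·(-0.36,2.64) + 0.737·(-1.17,5.59) = (-0.9570,4.8141)
  v3: (1-0.737)·(-4.04,2.16) + 0.737·(-4.28,1.65) = (-4.2169,1.7841)
  v4: (1-0.737)·(-4.73,0.01) + 0.737·(-5.2,-0.44) = (-5.0764,-0.3216)
  v5: (1-0.737)·(-3.44,-2.76) + 0.737·(-4.45,-3.74) = (-4.1844,-3.4823)
  v6: (1-0.737)·(-0.3,-3.97) + 0.737·(-0.82,-6.64) = (-0.6832,-5.9378)
  v7: (1-0.737)·(1.5,-2.28) + 0.737·(3.31,-6) = (2.8340,-5.0216)
Perimeter = Σ |v_{i+1} − v_i|:
  edge 1→2: √(-5.1685² + 3.0397²) = 5.9961 (running 5.9961)
  edge 2→3: √(-3.2599² + -3.0300²) = 4.4506 (running 10.4468)
  edge 3→4: √(-0.8595² + -2.1058²) = 2.2744 (running 12.7212)
  edge 4→5: √(0.8920² + -3.1606²) = 3.2841 (running 16.0053)
  edge 5→6: √(3.5011² + -2.4555²) = 4.2764 (running 20.2817)
  edge 6→7: √(3.5172² + 0.9162²) = 3.6346 (running 23.9162)
  edge 7→1: √(1.3776² + 6.7960²) = 6.9343 (running 30.8505)
Perimeter = 30.8505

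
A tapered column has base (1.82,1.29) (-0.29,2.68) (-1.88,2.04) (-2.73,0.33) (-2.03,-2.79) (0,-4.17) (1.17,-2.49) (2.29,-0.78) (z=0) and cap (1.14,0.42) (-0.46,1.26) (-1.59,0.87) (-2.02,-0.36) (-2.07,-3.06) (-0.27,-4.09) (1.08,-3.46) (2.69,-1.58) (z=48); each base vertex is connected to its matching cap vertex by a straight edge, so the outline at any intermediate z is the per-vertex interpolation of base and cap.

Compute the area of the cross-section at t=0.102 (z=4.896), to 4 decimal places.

Cross-section at t=0.102: each vertex is (1-t)·p0[i] + t·p1[i].
  v1: (1-0.102)·(1.82,1.29) + 0.102·(1.14,0.42) = (1.7506,1.2013)
  v2: (1-0.102)·(-0.29,2.68) + 0.102·(-0.46,1.26) = (-0.3073,2.5352)
  v3: (1-0.102)·(-1.88,2.04) + 0.102·(-1.59,0.87) = (-1.8504,1.9207)
  v4: (1-0.102)·(-2.73,0.33) + 0.102·(-2.02,-0.36) = (-2.6576,0.2596)
  v5: (1-0.102)·(-2.03,-2.79) + 0.102·(-2.07,-3.06) = (-2.0341,-2.8175)
  v6: (1-0.102)·(0,-4.17) + 0.102·(-0.27,-4.09) = (-0.0275,-4.1618)
  v7: (1-0.102)·(1.17,-2.49) + 0.102·(1.08,-3.46) = (1.1608,-2.5889)
  v8: (1-0.102)·(2.29,-0.78) + 0.102·(2.69,-1.58) = (2.3308,-0.8616)
Shoelace sum Σ(x_i·y_{i+1} − x_{i+1}·y_i):
  i=1: 1.7506·2.5352 − -0.3073·1.2013 = +4.8073 (running +4.8073)
  i=2: -0.3073·1.9207 − -1.8504·2.5352 = +4.1008 (running +8.9082)
  i=3: -1.8504·0.2596 − -2.6576·1.9207 = +4.6239 (running +13.5321)
  i=4: -2.6576·-2.8175 − -2.0341·0.2596 = +8.0159 (running +21.5480)
  i=5: -2.0341·-4.1618 − -0.0275·-2.8175 = +8.3879 (running +29.9359)
  i=6: -0.0275·-2.5889 − 1.1608·-4.1618 = +4.9024 (running +34.8384)
  i=7: 1.1608·-0.8616 − 2.3308·-2.5889 = +5.0341 (running +39.8725)
  i=8: 2.3308·1.2013 − 1.7506·-0.8616 = +4.3082 (running +44.1807)
Area = |Σ|/2 = |44.1807|/2 = 22.0904

Area at t=0.102: 22.0904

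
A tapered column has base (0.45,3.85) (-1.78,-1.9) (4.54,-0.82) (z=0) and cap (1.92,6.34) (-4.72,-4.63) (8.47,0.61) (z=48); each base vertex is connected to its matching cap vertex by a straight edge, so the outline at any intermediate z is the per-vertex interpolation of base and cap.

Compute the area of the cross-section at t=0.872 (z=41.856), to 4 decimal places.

Area at t=0.872: 49.1108

Cross-section at t=0.872: each vertex is (1-t)·p0[i] + t·p1[i].
  v1: (1-0.872)·(0.45,3.85) + 0.872·(1.92,6.34) = (1.7318,6.0213)
  v2: (1-0.872)·(-1.78,-1.9) + 0.872·(-4.72,-4.63) = (-4.3437,-4.2806)
  v3: (1-0.872)·(4.54,-0.82) + 0.872·(8.47,0.61) = (7.9670,0.4270)
Shoelace sum Σ(x_i·y_{i+1} − x_{i+1}·y_i):
  i=1: 1.7318·-4.2806 − -4.3437·6.0213 = +18.7413 (running +18.7413)
  i=2: -4.3437·0.4270 − 7.9670·-4.2806 = +32.2485 (running +50.9897)
  i=3: 7.9670·6.0213 − 1.7318·0.4270 = +47.2319 (running +98.2216)
Area = |Σ|/2 = |98.2216|/2 = 49.1108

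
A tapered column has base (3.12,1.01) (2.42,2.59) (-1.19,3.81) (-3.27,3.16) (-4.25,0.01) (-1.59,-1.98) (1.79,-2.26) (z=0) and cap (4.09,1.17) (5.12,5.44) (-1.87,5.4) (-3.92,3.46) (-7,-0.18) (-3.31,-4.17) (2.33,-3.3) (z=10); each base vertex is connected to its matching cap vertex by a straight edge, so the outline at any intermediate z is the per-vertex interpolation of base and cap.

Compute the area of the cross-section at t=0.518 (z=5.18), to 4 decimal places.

Cross-section at t=0.518: each vertex is (1-t)·p0[i] + t·p1[i].
  v1: (1-0.518)·(3.12,1.01) + 0.518·(4.09,1.17) = (3.6225,1.0929)
  v2: (1-0.518)·(2.42,2.59) + 0.518·(5.12,5.44) = (3.8186,4.0663)
  v3: (1-0.518)·(-1.19,3.81) + 0.518·(-1.87,5.4) = (-1.5422,4.6336)
  v4: (1-0.518)·(-3.27,3.16) + 0.518·(-3.92,3.46) = (-3.6067,3.3154)
  v5: (1-0.518)·(-4.25,0.01) + 0.518·(-7,-0.18) = (-5.6745,-0.0884)
  v6: (1-0.518)·(-1.59,-1.98) + 0.518·(-3.31,-4.17) = (-2.4810,-3.1144)
  v7: (1-0.518)·(1.79,-2.26) + 0.518·(2.33,-3.3) = (2.0697,-2.7987)
Shoelace sum Σ(x_i·y_{i+1} − x_{i+1}·y_i):
  i=1: 3.6225·4.0663 − 3.8186·1.0929 = +10.5567 (running +10.5567)
  i=2: 3.8186·4.6336 − -1.5422·4.0663 = +23.9652 (running +34.5219)
  i=3: -1.5422·3.3154 − -3.6067·4.6336 = +11.5989 (running +46.1208)
  i=4: -3.6067·-0.0884 − -5.6745·3.3154 = +19.1321 (running +65.2530)
  i=5: -5.6745·-3.1144 − -2.4810·-0.0884 = +17.4534 (running +82.7064)
  i=6: -2.4810·-2.7987 − 2.0697·-3.1144 = +13.3895 (running +96.0959)
  i=7: 2.0697·1.0929 − 3.6225·-2.7987 = +12.4002 (running +108.4961)
Area = |Σ|/2 = |108.4961|/2 = 54.2480

Area at t=0.518: 54.2480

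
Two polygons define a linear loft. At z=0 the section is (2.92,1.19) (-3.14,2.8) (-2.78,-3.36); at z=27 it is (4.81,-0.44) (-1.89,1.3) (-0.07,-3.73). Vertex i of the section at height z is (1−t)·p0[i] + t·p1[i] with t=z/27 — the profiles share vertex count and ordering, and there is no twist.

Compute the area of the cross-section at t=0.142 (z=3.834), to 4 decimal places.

Cross-section at t=0.142: each vertex is (1-t)·p0[i] + t·p1[i].
  v1: (1-0.142)·(2.92,1.19) + 0.142·(4.81,-0.44) = (3.1884,0.9585)
  v2: (1-0.142)·(-3.14,2.8) + 0.142·(-1.89,1.3) = (-2.9625,2.5870)
  v3: (1-0.142)·(-2.78,-3.36) + 0.142·(-0.07,-3.73) = (-2.3952,-3.4125)
Shoelace sum Σ(x_i·y_{i+1} − x_{i+1}·y_i):
  i=1: 3.1884·2.5870 − -2.9625·0.9585 = +11.0880 (running +11.0880)
  i=2: -2.9625·-3.4125 − -2.3952·2.5870 = +16.3060 (running +27.3940)
  i=3: -2.3952·0.9585 − 3.1884·-3.4125 = +8.5846 (running +35.9786)
Area = |Σ|/2 = |35.9786|/2 = 17.9893

Area at t=0.142: 17.9893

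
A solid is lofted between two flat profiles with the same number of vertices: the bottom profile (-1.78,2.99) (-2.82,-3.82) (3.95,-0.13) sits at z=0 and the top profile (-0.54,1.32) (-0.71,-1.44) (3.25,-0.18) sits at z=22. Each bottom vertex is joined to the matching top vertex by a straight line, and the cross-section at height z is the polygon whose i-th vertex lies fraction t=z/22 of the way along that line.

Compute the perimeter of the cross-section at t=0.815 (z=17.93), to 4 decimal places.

Perimeter at t=0.815: 12.8422

Cross-section at t=0.815: each vertex is (1-t)·p0[i] + t·p1[i].
  v1: (1-0.815)·(-1.78,2.99) + 0.815·(-0.54,1.32) = (-0.7694,1.6290)
  v2: (1-0.815)·(-2.82,-3.82) + 0.815·(-0.71,-1.44) = (-1.1004,-1.8803)
  v3: (1-0.815)·(3.95,-0.13) + 0.815·(3.25,-0.18) = (3.3795,-0.1708)
Perimeter = Σ |v_{i+1} − v_i|:
  edge 1→2: √(-0.3310² + -3.5093²) = 3.5248 (running 3.5248)
  edge 2→3: √(4.4799² + 1.7096²) = 4.7950 (running 8.3198)
  edge 3→1: √(-4.1489² + 1.7997²) = 4.5224 (running 12.8422)
Perimeter = 12.8422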